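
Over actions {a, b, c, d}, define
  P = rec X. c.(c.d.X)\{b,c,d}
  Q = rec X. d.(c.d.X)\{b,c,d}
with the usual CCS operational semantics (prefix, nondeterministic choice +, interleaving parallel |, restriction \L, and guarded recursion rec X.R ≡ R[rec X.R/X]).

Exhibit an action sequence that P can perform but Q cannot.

c

LTS(P): 2 reachable states
  s0 = rec X. c.(c.d.X)\{b,c,d} has moves ··c··> s1
  s1 = (c.d.(rec X. c.(c.d.X)\{b,c,d}))\{b,c,d} has moves stopped
LTS(Q): 2 reachable states
  t0 = rec X. d.(c.d.X)\{b,c,d} has moves ··d··> t1
  t1 = (c.d.(rec X. d.(c.d.X)\{b,c,d}))\{b,c,d} has moves stopped
Run σ = ⟨c⟩ on P: start {s0}
  step 1 (c): {s1}
  — P admits the full trace.
Run σ = ⟨c⟩ on Q: start {t0}
  step 1 (c): ∅  — Q cannot continue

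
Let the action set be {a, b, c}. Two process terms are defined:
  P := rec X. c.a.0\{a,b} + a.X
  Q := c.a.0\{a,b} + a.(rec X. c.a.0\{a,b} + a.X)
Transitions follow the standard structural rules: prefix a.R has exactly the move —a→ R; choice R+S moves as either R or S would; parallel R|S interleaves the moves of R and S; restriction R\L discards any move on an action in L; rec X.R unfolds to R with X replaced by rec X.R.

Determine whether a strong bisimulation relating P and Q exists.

bisimilar

P's transition system — 3 states:
  m0 = rec X. c.a.0\{a,b} + a.X ⊢ =a=> m0, =c=> m1
  m1 = a.0\{a,b} ⊢ =a=> m2
  m2 = 0\{a,b} ⊢ (no moves)
Q's transition system — 4 states:
  n0 = c.a.0\{a,b} + a.(rec X. c.a.0\{a,b} + a.X) ⊢ =a=> n1, =c=> n2
  n1 = rec X. c.a.0\{a,b} + a.X ⊢ =a=> n1, =c=> n2
  n2 = a.0\{a,b} ⊢ =a=> n3
  n3 = 0\{a,b} ⊢ (no moves)
Partition-refinement fixed point:
  B0 = {m0, n0, n1}
  B1 = {m1, n2}
  B2 = {m2, n3}
m0 ∈ B0, n0 ∈ B0 → same block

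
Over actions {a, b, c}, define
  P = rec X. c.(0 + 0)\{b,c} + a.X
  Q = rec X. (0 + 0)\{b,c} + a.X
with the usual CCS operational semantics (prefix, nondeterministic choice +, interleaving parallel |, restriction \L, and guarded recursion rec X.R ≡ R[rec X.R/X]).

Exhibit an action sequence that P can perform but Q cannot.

P's transition system — 2 states:
  u0 = rec X. c.(0 + 0)\{b,c} + a.X :: =a=> u0, =c=> u1
  u1 = (0 + 0)\{b,c} :: (no moves)
Q's transition system — 1 states:
  v0 = rec X. (0 + 0)\{b,c} + a.X :: =a=> v0
Executing c from P (initial set {u0}):
  step 1 (c): {u1}
  — P admits the full trace.
Executing c from Q (initial set {v0}):
  step 1 (c): ∅ (Q stuck)

c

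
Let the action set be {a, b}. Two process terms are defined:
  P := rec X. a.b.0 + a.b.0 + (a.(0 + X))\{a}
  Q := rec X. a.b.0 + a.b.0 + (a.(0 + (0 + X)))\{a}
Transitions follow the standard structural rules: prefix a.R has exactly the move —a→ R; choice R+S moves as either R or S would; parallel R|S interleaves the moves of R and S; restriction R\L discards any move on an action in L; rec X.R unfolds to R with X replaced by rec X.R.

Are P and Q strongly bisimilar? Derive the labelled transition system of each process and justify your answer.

Reachable graph of P (3 states):
  u0 = rec X. a.b.0 + a.b.0 + (a.(0 + X))\{a} → =a=> u1
  u1 = b.0 → =b=> u2
  u2 = 0 → ∅
Reachable graph of Q (3 states):
  v0 = rec X. a.b.0 + a.b.0 + (a.(0 + (0 + X)))\{a} → =a=> v1
  v1 = b.0 → =b=> v2
  v2 = 0 → ∅
Coarsest stable partition (strong bisimilarity classes):
  B0 = {u0, v0}
  B1 = {u1, v1}
  B2 = {u2, v2}
u0 ∈ B0, v0 ∈ B0 → same block

bisimilar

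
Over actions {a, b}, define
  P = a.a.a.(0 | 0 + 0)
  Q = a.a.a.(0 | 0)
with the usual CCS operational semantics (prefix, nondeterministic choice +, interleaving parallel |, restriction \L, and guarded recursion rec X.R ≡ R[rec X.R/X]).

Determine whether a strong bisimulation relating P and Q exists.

Reachable graph of P (4 states):
  s0 = a.a.a.(0 | 0 + 0) | ··a··> s1
  s1 = a.a.(0 | 0 + 0) | ··a··> s2
  s2 = a.(0 | 0 + 0) | ··a··> s3
  s3 = 0 | 0 + 0 | (no moves)
Reachable graph of Q (4 states):
  t0 = a.a.a.(0 | 0) | ··a··> t1
  t1 = a.a.(0 | 0) | ··a··> t2
  t2 = a.(0 | 0) | ··a··> t3
  t3 = 0 | 0 | (no moves)
Bisimilarity quotient blocks:
  B0 = {s0, t0}
  B1 = {s1, t1}
  B2 = {s2, t2}
  B3 = {s3, t3}
s0 ∈ B0, t0 ∈ B0 → same block

bisimilar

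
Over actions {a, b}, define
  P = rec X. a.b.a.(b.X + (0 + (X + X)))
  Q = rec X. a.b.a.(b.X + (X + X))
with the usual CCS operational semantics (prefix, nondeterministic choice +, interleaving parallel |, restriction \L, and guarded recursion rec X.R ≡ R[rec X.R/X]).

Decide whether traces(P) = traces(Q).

trace-equivalent

Reachable graph of P (4 states):
  m0 = rec X. a.b.a.(b.X + (0 + (X + X))) | =a=> m1
  m1 = b.a.(b.(rec X. a.b.a.(b.X + (0 + (X + X)))) + (0 + ((rec X. a.b.a.(b.X + (0 + (X + X)))) + (rec X. a.b.a.(b.X + (0 + (X + X))))))) | =b=> m2
  m2 = a.(b.(rec X. a.b.a.(b.X + (0 + (X + X)))) + (0 + ((rec X. a.b.a.(b.X + (0 + (X + X)))) + (rec X. a.b.a.(b.X + (0 + (X + X))))))) | =a=> m3
  m3 = b.(rec X. a.b.a.(b.X + (0 + (X + X)))) + (0 + ((rec X. a.b.a.(b.X + (0 + (X + X)))) + (rec X. a.b.a.(b.X + (0 + (X + X)))))) | =a=> m1, =b=> m0
Reachable graph of Q (4 states):
  n0 = rec X. a.b.a.(b.X + (X + X)) | =a=> n1
  n1 = b.a.(b.(rec X. a.b.a.(b.X + (X + X))) + ((rec X. a.b.a.(b.X + (X + X))) + (rec X. a.b.a.(b.X + (X + X))))) | =b=> n2
  n2 = a.(b.(rec X. a.b.a.(b.X + (X + X))) + ((rec X. a.b.a.(b.X + (X + X))) + (rec X. a.b.a.(b.X + (X + X))))) | =a=> n3
  n3 = b.(rec X. a.b.a.(b.X + (X + X))) + ((rec X. a.b.a.(b.X + (X + X))) + (rec X. a.b.a.(b.X + (X + X)))) | =a=> n1, =b=> n0
Bisimilarity quotient blocks:
  B0 = {m0, n0}
  B1 = {m1, n1}
  B2 = {m2, n2}
  B3 = {m3, n3}
m0 ∈ B0, n0 ∈ B0 → same block
Bisimilar ⇒ trace-equivalent.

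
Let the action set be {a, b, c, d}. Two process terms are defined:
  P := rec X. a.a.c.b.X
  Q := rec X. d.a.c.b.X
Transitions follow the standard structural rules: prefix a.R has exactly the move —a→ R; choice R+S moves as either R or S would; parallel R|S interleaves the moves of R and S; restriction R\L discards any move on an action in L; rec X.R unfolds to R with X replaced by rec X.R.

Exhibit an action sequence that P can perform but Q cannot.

Reachable graph of P (4 states):
  p0 = rec X. a.a.c.b.X ⊢ —a→ p1
  p1 = a.c.b.(rec X. a.a.c.b.X) ⊢ —a→ p2
  p2 = c.b.(rec X. a.a.c.b.X) ⊢ —c→ p3
  p3 = b.(rec X. a.a.c.b.X) ⊢ —b→ p0
Reachable graph of Q (4 states):
  q0 = rec X. d.a.c.b.X ⊢ —d→ q1
  q1 = a.c.b.(rec X. d.a.c.b.X) ⊢ —a→ q2
  q2 = c.b.(rec X. d.a.c.b.X) ⊢ —c→ q3
  q3 = b.(rec X. d.a.c.b.X) ⊢ —b→ q0
Trace ⟨a⟩ through P, begin at {p0}:
  [1] a ⇒ {p1}
  P completes σ.
Trace ⟨a⟩ through Q, begin at {q0}:
  [1] a ⇒ no successor for Q

a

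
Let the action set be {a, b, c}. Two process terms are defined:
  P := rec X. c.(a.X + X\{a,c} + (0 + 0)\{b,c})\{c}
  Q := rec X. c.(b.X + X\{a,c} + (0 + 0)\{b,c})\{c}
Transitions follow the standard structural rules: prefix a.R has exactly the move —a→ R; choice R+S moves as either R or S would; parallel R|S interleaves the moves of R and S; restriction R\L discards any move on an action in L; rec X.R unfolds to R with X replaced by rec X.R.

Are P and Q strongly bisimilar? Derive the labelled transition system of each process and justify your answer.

P's transition system — 3 states:
  s0 = rec X. c.(a.X + X\{a,c} + (0 + 0)\{b,c})\{c} ⊢ ··c··> s1
  s1 = (a.(rec X. c.(a.X + X\{a,c} + (0 + 0)\{b,c})\{c}) + (rec X. c.(a.X + X\{a,c} + (0 + 0)\{b,c})\{c})\{a,c} + (0 + 0)\{b,c})\{c} ⊢ ··a··> s2
  s2 = (rec X. c.(a.X + X\{a,c} + (0 + 0)\{b,c})\{c})\{c} ⊢ ·
Q's transition system — 3 states:
  t0 = rec X. c.(b.X + X\{a,c} + (0 + 0)\{b,c})\{c} ⊢ ··c··> t1
  t1 = (b.(rec X. c.(b.X + X\{a,c} + (0 + 0)\{b,c})\{c}) + (rec X. c.(b.X + X\{a,c} + (0 + 0)\{b,c})\{c})\{a,c} + (0 + 0)\{b,c})\{c} ⊢ ··b··> t2
  t2 = (rec X. c.(b.X + X\{a,c} + (0 + 0)\{b,c})\{c})\{c} ⊢ ·
Bisimilarity quotient blocks:
  B0 = {s0}
  B1 = {s1}
  B2 = {s2, t2}
  B3 = {t0}
  B4 = {t1}
s0 ∈ B0, t0 ∈ B3 → different blocks

not bisimilar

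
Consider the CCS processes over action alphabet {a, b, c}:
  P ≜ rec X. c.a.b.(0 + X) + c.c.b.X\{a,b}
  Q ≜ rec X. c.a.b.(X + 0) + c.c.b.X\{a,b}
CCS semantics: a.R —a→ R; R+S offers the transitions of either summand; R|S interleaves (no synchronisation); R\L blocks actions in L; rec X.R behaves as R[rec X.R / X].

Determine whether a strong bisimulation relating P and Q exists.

Reachable graph of P (10 states):
  p0 = rec X. c.a.b.(0 + X) + c.c.b.X\{a,b} | ··c··> p1, ··c··> p2
  p1 = a.b.(0 + (rec X. c.a.b.(0 + X) + c.c.b.X\{a,b})) | ··a··> p3
  p2 = c.b.(rec X. c.a.b.(0 + X) + c.c.b.X\{a,b})\{a,b} | ··c··> p4
  p3 = b.(0 + (rec X. c.a.b.(0 + X) + c.c.b.X\{a,b})) | ··b··> p5
  p4 = b.(rec X. c.a.b.(0 + X) + c.c.b.X\{a,b})\{a,b} | ··b··> p6
  p5 = 0 + (rec X. c.a.b.(0 + X) + c.c.b.X\{a,b}) | ··c··> p1, ··c··> p2
  p6 = (rec X. c.a.b.(0 + X) + c.c.b.X\{a,b})\{a,b} | ··c··> p7, ··c··> p8
  p7 = (a.b.(0 + (rec X. c.a.b.(0 + X) + c.c.b.X\{a,b})))\{a,b} | ∅
  p8 = (c.b.(rec X. c.a.b.(0 + X) + c.c.b.X\{a,b})\{a,b})\{a,b} | ··c··> p9
  p9 = (b.(rec X. c.a.b.(0 + X) + c.c.b.X\{a,b})\{a,b})\{a,b} | ∅
Reachable graph of Q (10 states):
  q0 = rec X. c.a.b.(X + 0) + c.c.b.X\{a,b} | ··c··> q1, ··c··> q2
  q1 = a.b.((rec X. c.a.b.(X + 0) + c.c.b.X\{a,b}) + 0) | ··a··> q3
  q2 = c.b.(rec X. c.a.b.(X + 0) + c.c.b.X\{a,b})\{a,b} | ··c··> q4
  q3 = b.((rec X. c.a.b.(X + 0) + c.c.b.X\{a,b}) + 0) | ··b··> q5
  q4 = b.(rec X. c.a.b.(X + 0) + c.c.b.X\{a,b})\{a,b} | ··b··> q6
  q5 = (rec X. c.a.b.(X + 0) + c.c.b.X\{a,b}) + 0 | ··c··> q1, ··c··> q2
  q6 = (rec X. c.a.b.(X + 0) + c.c.b.X\{a,b})\{a,b} | ··c··> q7, ··c··> q8
  q7 = (a.b.((rec X. c.a.b.(X + 0) + c.c.b.X\{a,b}) + 0))\{a,b} | ∅
  q8 = (c.b.(rec X. c.a.b.(X + 0) + c.c.b.X\{a,b})\{a,b})\{a,b} | ··c··> q9
  q9 = (b.(rec X. c.a.b.(X + 0) + c.c.b.X\{a,b})\{a,b})\{a,b} | ∅
Bisimilarity quotient blocks:
  B0 = {p0, p5, q0, q5}
  B1 = {p1, q1}
  B2 = {p3, q3}
  B3 = {p2, q2}
  B4 = {p4, q4}
  B5 = {p6, q6}
  B6 = {p7, p9, q7, q9}
  B7 = {p8, q8}
p0 ∈ B0, q0 ∈ B0 → same block

bisimilar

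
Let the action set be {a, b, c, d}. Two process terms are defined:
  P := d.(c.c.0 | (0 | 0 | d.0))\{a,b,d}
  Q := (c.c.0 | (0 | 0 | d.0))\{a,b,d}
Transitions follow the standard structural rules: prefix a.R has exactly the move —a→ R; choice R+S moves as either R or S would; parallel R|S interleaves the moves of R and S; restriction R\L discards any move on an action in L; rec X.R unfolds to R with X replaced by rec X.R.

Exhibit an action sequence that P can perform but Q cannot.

d

Reachable graph of P (4 states):
  u0 = d.(c.c.0 | (0 | 0 | d.0))\{a,b,d} | --d--▸ u1
  u1 = (c.c.0 | (0 | 0 | d.0))\{a,b,d} | --c--▸ u2
  u2 = (c.0 | (0 | 0 | d.0))\{a,b,d} | --c--▸ u3
  u3 = (0 | (0 | 0 | d.0))\{a,b,d} | ·
Reachable graph of Q (3 states):
  v0 = (c.c.0 | (0 | 0 | d.0))\{a,b,d} | --c--▸ v1
  v1 = (c.0 | (0 | 0 | d.0))\{a,b,d} | --c--▸ v2
  v2 = (0 | (0 | 0 | d.0))\{a,b,d} | ·
Trace ⟨d⟩ through P, begin at {u0}:
  after d @ step 1: {u1}
  P completes σ.
Trace ⟨d⟩ through Q, begin at {v0}:
  after d @ step 1: ∅ (Q stuck)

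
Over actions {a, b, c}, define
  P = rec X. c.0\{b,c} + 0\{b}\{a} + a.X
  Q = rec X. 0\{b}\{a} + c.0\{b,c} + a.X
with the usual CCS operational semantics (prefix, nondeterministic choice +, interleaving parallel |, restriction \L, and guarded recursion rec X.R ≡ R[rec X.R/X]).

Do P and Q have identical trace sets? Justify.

P's transition system — 2 states:
  m0 = rec X. c.0\{b,c} + 0\{b}\{a} + a.X :: =a=> m0, =c=> m1
  m1 = 0\{b,c} :: stopped
Q's transition system — 2 states:
  n0 = rec X. 0\{b}\{a} + c.0\{b,c} + a.X :: =a=> n0, =c=> n1
  n1 = 0\{b,c} :: stopped
Coarsest stable partition (strong bisimilarity classes):
  B0 = {m0, n0}
  B1 = {m1, n1}
m0 ∈ B0, n0 ∈ B0 → same block
Bisimilar ⇒ trace-equivalent.

traces(P) = traces(Q)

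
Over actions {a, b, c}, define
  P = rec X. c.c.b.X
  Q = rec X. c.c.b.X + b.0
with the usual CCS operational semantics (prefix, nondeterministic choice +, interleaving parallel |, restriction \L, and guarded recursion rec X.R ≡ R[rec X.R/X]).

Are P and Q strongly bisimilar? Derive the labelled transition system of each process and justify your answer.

Reachable graph of P (3 states):
  u0 = rec X. c.c.b.X → ··c··> u1
  u1 = c.b.(rec X. c.c.b.X) → ··c··> u2
  u2 = b.(rec X. c.c.b.X) → ··b··> u0
Reachable graph of Q (4 states):
  v0 = rec X. c.c.b.X + b.0 → ··b··> v1, ··c··> v2
  v1 = 0 → stopped
  v2 = c.b.(rec X. c.c.b.X + b.0) → ··c··> v3
  v3 = b.(rec X. c.c.b.X + b.0) → ··b··> v0
Bisimilarity quotient blocks:
  B0 = {u0}
  B1 = {u1}
  B2 = {u2}
  B3 = {v0}
  B4 = {v2}
  B5 = {v3}
  B6 = {v1}
u0 ∈ B0, v0 ∈ B3 → different blocks

not bisimilar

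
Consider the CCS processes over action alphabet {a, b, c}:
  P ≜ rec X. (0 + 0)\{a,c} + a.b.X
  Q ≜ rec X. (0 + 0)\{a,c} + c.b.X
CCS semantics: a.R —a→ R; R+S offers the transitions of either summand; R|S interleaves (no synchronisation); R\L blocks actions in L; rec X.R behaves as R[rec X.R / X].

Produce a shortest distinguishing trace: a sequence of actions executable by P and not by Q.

P's transition system — 2 states:
  m0 = rec X. (0 + 0)\{a,c} + a.b.X has moves --a--▸ m1
  m1 = b.(rec X. (0 + 0)\{a,c} + a.b.X) has moves --b--▸ m0
Q's transition system — 2 states:
  n0 = rec X. (0 + 0)\{a,c} + c.b.X has moves --c--▸ n1
  n1 = b.(rec X. (0 + 0)\{a,c} + c.b.X) has moves --b--▸ n0
Run σ = ⟨a⟩ on P: start {m0}
  [1] a ⇒ {m1}
  P completes σ.
Run σ = ⟨a⟩ on Q: start {n0}
  [1] a ⇒ ∅  — Q cannot continue

a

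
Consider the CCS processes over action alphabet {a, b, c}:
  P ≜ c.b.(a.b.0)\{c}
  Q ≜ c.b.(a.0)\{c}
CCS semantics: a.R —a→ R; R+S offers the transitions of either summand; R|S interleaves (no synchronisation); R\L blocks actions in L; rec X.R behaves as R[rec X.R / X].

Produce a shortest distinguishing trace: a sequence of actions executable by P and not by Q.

cbab

P's transition system — 5 states:
  s0 = c.b.(a.b.0)\{c} has moves =c=> s1
  s1 = b.(a.b.0)\{c} has moves =b=> s2
  s2 = (a.b.0)\{c} has moves =a=> s3
  s3 = (b.0)\{c} has moves =b=> s4
  s4 = 0\{c} has moves deadlocked
Q's transition system — 4 states:
  t0 = c.b.(a.0)\{c} has moves =c=> t1
  t1 = b.(a.0)\{c} has moves =b=> t2
  t2 = (a.0)\{c} has moves =a=> t3
  t3 = 0\{c} has moves deadlocked
Executing cbab from P (initial set {s0}):
  after c @ step 1: {s1}
  after b @ step 2: {s2}
  after a @ step 3: {s3}
  after b @ step 4: {s4}
  — P admits the full trace.
Executing cbab from Q (initial set {t0}):
  after c @ step 1: {t1}
  after b @ step 2: {t2}
  after a @ step 3: {t3}
  after b @ step 4: no successor for Q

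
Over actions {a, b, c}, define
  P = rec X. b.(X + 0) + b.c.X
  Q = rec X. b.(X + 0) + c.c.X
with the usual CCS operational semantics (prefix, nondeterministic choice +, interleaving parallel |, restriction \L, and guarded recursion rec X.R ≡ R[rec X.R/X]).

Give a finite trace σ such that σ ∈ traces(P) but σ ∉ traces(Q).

P's transition system — 3 states:
  p0 = rec X. b.(X + 0) + b.c.X → -b-> p1, -b-> p2
  p1 = (rec X. b.(X + 0) + b.c.X) + 0 → -b-> p1, -b-> p2
  p2 = c.(rec X. b.(X + 0) + b.c.X) → -c-> p0
Q's transition system — 3 states:
  q0 = rec X. b.(X + 0) + c.c.X → -b-> q1, -c-> q2
  q1 = (rec X. b.(X + 0) + c.c.X) + 0 → -b-> q1, -c-> q2
  q2 = c.(rec X. b.(X + 0) + c.c.X) → -c-> q0
Run σ = ⟨bcb⟩ on P: start {p0}
  after b @ step 1: {p1, p2}
  after c @ step 2: {p0}
  after b @ step 3: {p1, p2}
  — P admits the full trace.
Run σ = ⟨bcb⟩ on Q: start {q0}
  after b @ step 1: {q1}
  after c @ step 2: {q2}
  after b @ step 3: ∅ (Q stuck)

bcb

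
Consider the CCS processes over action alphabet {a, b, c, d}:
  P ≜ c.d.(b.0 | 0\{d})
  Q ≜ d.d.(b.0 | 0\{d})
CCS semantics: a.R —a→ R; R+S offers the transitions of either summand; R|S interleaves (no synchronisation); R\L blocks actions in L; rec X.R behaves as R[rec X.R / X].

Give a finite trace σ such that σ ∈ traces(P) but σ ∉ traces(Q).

Reachable graph of P (4 states):
  u0 = c.d.(b.0 | 0\{d}) has moves --c--▸ u1
  u1 = d.(b.0 | 0\{d}) has moves --d--▸ u2
  u2 = b.0 | 0\{d} has moves --b--▸ u3
  u3 = 0 | 0\{d} has moves ∅
Reachable graph of Q (4 states):
  v0 = d.d.(b.0 | 0\{d}) has moves --d--▸ v1
  v1 = d.(b.0 | 0\{d}) has moves --d--▸ v2
  v2 = b.0 | 0\{d} has moves --b--▸ v3
  v3 = 0 | 0\{d} has moves ∅
Trace ⟨c⟩ through P, begin at {u0}:
  after c @ step 1: {u1}
  — P admits the full trace.
Trace ⟨c⟩ through Q, begin at {v0}:
  after c @ step 1: no successor for Q

c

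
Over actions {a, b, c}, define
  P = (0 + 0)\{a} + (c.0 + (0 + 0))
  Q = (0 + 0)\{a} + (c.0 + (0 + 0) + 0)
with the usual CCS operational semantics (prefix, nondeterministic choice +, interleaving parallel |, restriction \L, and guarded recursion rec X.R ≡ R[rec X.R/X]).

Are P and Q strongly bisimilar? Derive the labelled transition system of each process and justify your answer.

YES

LTS(P): 2 reachable states
  p0 = (0 + 0)\{a} + (c.0 + (0 + 0)) :: =c=> p1
  p1 = 0 :: ∅
LTS(Q): 2 reachable states
  q0 = (0 + 0)\{a} + (c.0 + (0 + 0) + 0) :: =c=> q1
  q1 = 0 :: ∅
Partition-refinement fixed point:
  B0 = {p0, q0}
  B1 = {p1, q1}
p0 ∈ B0, q0 ∈ B0 → same block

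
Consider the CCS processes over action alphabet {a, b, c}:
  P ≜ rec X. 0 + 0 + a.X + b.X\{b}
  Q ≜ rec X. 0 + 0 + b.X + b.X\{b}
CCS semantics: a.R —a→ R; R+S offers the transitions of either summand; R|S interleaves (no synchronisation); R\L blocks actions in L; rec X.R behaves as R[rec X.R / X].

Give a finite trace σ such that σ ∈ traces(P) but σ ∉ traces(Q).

Reachable graph of P (2 states):
  s0 = rec X. 0 + 0 + a.X + b.X\{b} :: =a=> s0, =b=> s1
  s1 = (rec X. 0 + 0 + a.X + b.X\{b})\{b} :: =a=> s1
Reachable graph of Q (2 states):
  t0 = rec X. 0 + 0 + b.X + b.X\{b} :: =b=> t0, =b=> t1
  t1 = (rec X. 0 + 0 + b.X + b.X\{b})\{b} :: stopped
Run σ = ⟨a⟩ on P: start {s0}
  step 1 (a): {s0}
  ✓ P
Run σ = ⟨a⟩ on Q: start {t0}
  step 1 (a): no successor for Q

a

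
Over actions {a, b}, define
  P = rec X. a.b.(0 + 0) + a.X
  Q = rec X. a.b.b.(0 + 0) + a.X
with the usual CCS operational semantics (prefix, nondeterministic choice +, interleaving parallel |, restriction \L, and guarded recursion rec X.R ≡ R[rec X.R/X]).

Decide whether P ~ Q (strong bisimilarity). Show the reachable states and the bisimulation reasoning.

not bisimilar

P's transition system — 3 states:
  s0 = rec X. a.b.(0 + 0) + a.X | -a-> s0, -a-> s1
  s1 = b.(0 + 0) | -b-> s2
  s2 = 0 + 0 | (no moves)
Q's transition system — 4 states:
  t0 = rec X. a.b.b.(0 + 0) + a.X | -a-> t0, -a-> t1
  t1 = b.b.(0 + 0) | -b-> t2
  t2 = b.(0 + 0) | -b-> t3
  t3 = 0 + 0 | (no moves)
Coarsest stable partition (strong bisimilarity classes):
  B0 = {s0}
  B1 = {s1, t2}
  B2 = {s2, t3}
  B3 = {t0}
  B4 = {t1}
s0 ∈ B0, t0 ∈ B3 → different blocks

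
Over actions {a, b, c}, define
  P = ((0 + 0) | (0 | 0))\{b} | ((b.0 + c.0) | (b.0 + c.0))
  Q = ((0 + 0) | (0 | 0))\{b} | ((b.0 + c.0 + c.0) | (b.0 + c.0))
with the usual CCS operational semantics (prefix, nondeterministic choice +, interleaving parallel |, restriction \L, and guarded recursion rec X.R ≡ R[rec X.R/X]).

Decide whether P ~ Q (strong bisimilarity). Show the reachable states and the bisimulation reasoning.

LTS(P): 4 reachable states
  s0 = ((0 + 0) | (0 | 0))\{b} | ((b.0 + c.0) | (b.0 + c.0)) → —b→ s1, —b→ s2, —c→ s1, —c→ s2
  s1 = ((0 + 0) | (0 | 0))\{b} | ((b.0 + c.0) | 0) → —b→ s3, —c→ s3
  s2 = ((0 + 0) | (0 | 0))\{b} | (0 | (b.0 + c.0)) → —b→ s3, —c→ s3
  s3 = ((0 + 0) | (0 | 0))\{b} | (0 | 0) → deadlocked
LTS(Q): 4 reachable states
  t0 = ((0 + 0) | (0 | 0))\{b} | ((b.0 + c.0 + c.0) | (b.0 + c.0)) → —b→ t1, —b→ t2, —c→ t1, —c→ t2
  t1 = ((0 + 0) | (0 | 0))\{b} | ((b.0 + c.0 + c.0) | 0) → —b→ t3, —c→ t3
  t2 = ((0 + 0) | (0 | 0))\{b} | (0 | (b.0 + c.0)) → —b→ t3, —c→ t3
  t3 = ((0 + 0) | (0 | 0))\{b} | (0 | 0) → deadlocked
Partition-refinement fixed point:
  B0 = {s0, t0}
  B1 = {s1, s2, t1, t2}
  B2 = {s3, t3}
s0 ∈ B0, t0 ∈ B0 → same block

P ~ Q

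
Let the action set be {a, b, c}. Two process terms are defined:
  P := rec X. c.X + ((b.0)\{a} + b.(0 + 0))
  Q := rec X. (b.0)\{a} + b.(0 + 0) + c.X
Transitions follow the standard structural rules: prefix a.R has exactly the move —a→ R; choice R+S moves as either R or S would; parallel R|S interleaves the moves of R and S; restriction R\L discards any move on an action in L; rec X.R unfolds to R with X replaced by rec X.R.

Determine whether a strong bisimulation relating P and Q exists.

YES

P's transition system — 3 states:
  p0 = rec X. c.X + ((b.0)\{a} + b.(0 + 0)) has moves -b-> p1, -b-> p2, -c-> p0
  p1 = 0 + 0 has moves ∅
  p2 = 0\{a} has moves ∅
Q's transition system — 3 states:
  q0 = rec X. (b.0)\{a} + b.(0 + 0) + c.X has moves -b-> q1, -b-> q2, -c-> q0
  q1 = 0 + 0 has moves ∅
  q2 = 0\{a} has moves ∅
Coarsest stable partition (strong bisimilarity classes):
  B0 = {p0, q0}
  B1 = {p1, p2, q1, q2}
p0 ∈ B0, q0 ∈ B0 → same block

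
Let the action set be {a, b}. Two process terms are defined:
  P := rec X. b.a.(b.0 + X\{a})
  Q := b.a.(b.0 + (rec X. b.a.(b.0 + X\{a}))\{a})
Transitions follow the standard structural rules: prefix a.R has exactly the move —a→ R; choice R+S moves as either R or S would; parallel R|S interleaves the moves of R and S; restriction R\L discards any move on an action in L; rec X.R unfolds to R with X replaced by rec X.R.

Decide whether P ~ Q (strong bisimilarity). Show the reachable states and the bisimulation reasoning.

P's transition system — 5 states:
  p0 = rec X. b.a.(b.0 + X\{a}) has moves —b→ p1
  p1 = a.(b.0 + (rec X. b.a.(b.0 + X\{a}))\{a}) has moves —a→ p2
  p2 = b.0 + (rec X. b.a.(b.0 + X\{a}))\{a} has moves —b→ p3, —b→ p4
  p3 = (a.(b.0 + (rec X. b.a.(b.0 + X\{a}))\{a}))\{a} has moves ∅
  p4 = 0 has moves ∅
Q's transition system — 5 states:
  q0 = b.a.(b.0 + (rec X. b.a.(b.0 + X\{a}))\{a}) has moves —b→ q1
  q1 = a.(b.0 + (rec X. b.a.(b.0 + X\{a}))\{a}) has moves —a→ q2
  q2 = b.0 + (rec X. b.a.(b.0 + X\{a}))\{a} has moves —b→ q3, —b→ q4
  q3 = (a.(b.0 + (rec X. b.a.(b.0 + X\{a}))\{a}))\{a} has moves ∅
  q4 = 0 has moves ∅
Partition-refinement fixed point:
  B0 = {p0, q0}
  B1 = {p1, q1}
  B2 = {p2, q2}
  B3 = {p3, p4, q3, q4}
p0 ∈ B0, q0 ∈ B0 → same block

P ~ Q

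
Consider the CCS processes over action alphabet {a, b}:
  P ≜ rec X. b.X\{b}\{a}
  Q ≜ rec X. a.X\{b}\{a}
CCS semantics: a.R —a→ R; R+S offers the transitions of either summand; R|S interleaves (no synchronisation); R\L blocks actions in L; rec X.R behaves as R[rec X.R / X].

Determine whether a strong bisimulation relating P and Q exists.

not bisimilar

LTS(P): 2 reachable states
  s0 = rec X. b.X\{b}\{a} → ··b··> s1
  s1 = (rec X. b.X\{b}\{a})\{b}\{a} → (no moves)
LTS(Q): 2 reachable states
  t0 = rec X. a.X\{b}\{a} → ··a··> t1
  t1 = (rec X. a.X\{b}\{a})\{b}\{a} → (no moves)
Coarsest stable partition (strong bisimilarity classes):
  B0 = {s0}
  B1 = {s1, t1}
  B2 = {t0}
s0 ∈ B0, t0 ∈ B2 → different blocks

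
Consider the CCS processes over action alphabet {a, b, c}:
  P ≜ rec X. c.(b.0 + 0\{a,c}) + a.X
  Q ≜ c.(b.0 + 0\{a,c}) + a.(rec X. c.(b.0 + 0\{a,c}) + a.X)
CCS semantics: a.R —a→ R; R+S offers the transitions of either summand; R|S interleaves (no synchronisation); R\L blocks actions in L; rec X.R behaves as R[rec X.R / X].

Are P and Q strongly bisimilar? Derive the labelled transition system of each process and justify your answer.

Reachable graph of P (3 states):
  s0 = rec X. c.(b.0 + 0\{a,c}) + a.X has moves —a→ s0, —c→ s1
  s1 = b.0 + 0\{a,c} has moves —b→ s2
  s2 = 0 has moves ·
Reachable graph of Q (4 states):
  t0 = c.(b.0 + 0\{a,c}) + a.(rec X. c.(b.0 + 0\{a,c}) + a.X) has moves —a→ t1, —c→ t2
  t1 = rec X. c.(b.0 + 0\{a,c}) + a.X has moves —a→ t1, —c→ t2
  t2 = b.0 + 0\{a,c} has moves —b→ t3
  t3 = 0 has moves ·
Bisimilarity quotient blocks:
  B0 = {s0, t0, t1}
  B1 = {s1, t2}
  B2 = {s2, t3}
s0 ∈ B0, t0 ∈ B0 → same block

P ~ Q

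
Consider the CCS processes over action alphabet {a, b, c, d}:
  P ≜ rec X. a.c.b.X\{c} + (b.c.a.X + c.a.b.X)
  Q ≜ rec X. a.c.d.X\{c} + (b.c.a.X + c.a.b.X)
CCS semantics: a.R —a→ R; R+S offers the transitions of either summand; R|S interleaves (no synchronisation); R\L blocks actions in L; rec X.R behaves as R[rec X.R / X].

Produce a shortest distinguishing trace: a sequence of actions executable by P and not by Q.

LTS(P): 10 reachable states
  p0 = rec X. a.c.b.X\{c} + (b.c.a.X + c.a.b.X) has moves --a--▸ p1, --b--▸ p2, --c--▸ p3
  p1 = c.b.(rec X. a.c.b.X\{c} + (b.c.a.X + c.a.b.X))\{c} has moves --c--▸ p4
  p2 = c.a.(rec X. a.c.b.X\{c} + (b.c.a.X + c.a.b.X)) has moves --c--▸ p5
  p3 = a.b.(rec X. a.c.b.X\{c} + (b.c.a.X + c.a.b.X)) has moves --a--▸ p6
  p4 = b.(rec X. a.c.b.X\{c} + (b.c.a.X + c.a.b.X))\{c} has moves --b--▸ p7
  p5 = a.(rec X. a.c.b.X\{c} + (b.c.a.X + c.a.b.X)) has moves --a--▸ p0
  p6 = b.(rec X. a.c.b.X\{c} + (b.c.a.X + c.a.b.X)) has moves --b--▸ p0
  p7 = (rec X. a.c.b.X\{c} + (b.c.a.X + c.a.b.X))\{c} has moves --a--▸ p8, --b--▸ p9
  p8 = (c.b.(rec X. a.c.b.X\{c} + (b.c.a.X + c.a.b.X))\{c})\{c} has moves stopped
  p9 = (c.a.(rec X. a.c.b.X\{c} + (b.c.a.X + c.a.b.X)))\{c} has moves stopped
LTS(Q): 10 reachable states
  q0 = rec X. a.c.d.X\{c} + (b.c.a.X + c.a.b.X) has moves --a--▸ q1, --b--▸ q2, --c--▸ q3
  q1 = c.d.(rec X. a.c.d.X\{c} + (b.c.a.X + c.a.b.X))\{c} has moves --c--▸ q4
  q2 = c.a.(rec X. a.c.d.X\{c} + (b.c.a.X + c.a.b.X)) has moves --c--▸ q5
  q3 = a.b.(rec X. a.c.d.X\{c} + (b.c.a.X + c.a.b.X)) has moves --a--▸ q6
  q4 = d.(rec X. a.c.d.X\{c} + (b.c.a.X + c.a.b.X))\{c} has moves --d--▸ q7
  q5 = a.(rec X. a.c.d.X\{c} + (b.c.a.X + c.a.b.X)) has moves --a--▸ q0
  q6 = b.(rec X. a.c.d.X\{c} + (b.c.a.X + c.a.b.X)) has moves --b--▸ q0
  q7 = (rec X. a.c.d.X\{c} + (b.c.a.X + c.a.b.X))\{c} has moves --a--▸ q8, --b--▸ q9
  q8 = (c.d.(rec X. a.c.d.X\{c} + (b.c.a.X + c.a.b.X))\{c})\{c} has moves stopped
  q9 = (c.a.(rec X. a.c.d.X\{c} + (b.c.a.X + c.a.b.X)))\{c} has moves stopped
Trace ⟨acb⟩ through P, begin at {p0}:
  after a @ step 1: {p1}
  after c @ step 2: {p4}
  after b @ step 3: {p7}
  ✓ P
Trace ⟨acb⟩ through Q, begin at {q0}:
  after a @ step 1: {q1}
  after c @ step 2: {q4}
  after b @ step 3: no successor for Q

acb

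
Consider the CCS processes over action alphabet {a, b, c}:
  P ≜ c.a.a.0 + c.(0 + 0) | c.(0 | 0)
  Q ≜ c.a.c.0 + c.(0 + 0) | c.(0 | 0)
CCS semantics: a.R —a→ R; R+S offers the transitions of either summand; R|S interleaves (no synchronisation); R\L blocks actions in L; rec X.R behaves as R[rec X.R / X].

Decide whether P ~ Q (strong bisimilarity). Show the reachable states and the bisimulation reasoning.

LTS(P): 7 reachable states
  s0 = c.a.a.0 + c.(0 + 0) | c.(0 | 0) :: =c=> s1, =c=> s2, =c=> s3
  s1 = (0 + 0) | c.(0 | 0) :: =c=> s4
  s2 = a.a.0 :: =a=> s5
  s3 = c.(0 + 0) | (0 | 0) :: =c=> s4
  s4 = (0 + 0) | (0 | 0) :: stopped
  s5 = a.0 :: =a=> s6
  s6 = 0 :: stopped
LTS(Q): 7 reachable states
  t0 = c.a.c.0 + c.(0 + 0) | c.(0 | 0) :: =c=> t1, =c=> t2, =c=> t3
  t1 = (0 + 0) | c.(0 | 0) :: =c=> t4
  t2 = a.c.0 :: =a=> t5
  t3 = c.(0 + 0) | (0 | 0) :: =c=> t4
  t4 = (0 + 0) | (0 | 0) :: stopped
  t5 = c.0 :: =c=> t6
  t6 = 0 :: stopped
Coarsest stable partition (strong bisimilarity classes):
  B0 = {s0}
  B1 = {s2}
  B2 = {s5}
  B3 = {s4, s6, t4, t6}
  B4 = {s1, s3, t1, t3, t5}
  B5 = {t0}
  B6 = {t2}
s0 ∈ B0, t0 ∈ B5 → different blocks

not bisimilar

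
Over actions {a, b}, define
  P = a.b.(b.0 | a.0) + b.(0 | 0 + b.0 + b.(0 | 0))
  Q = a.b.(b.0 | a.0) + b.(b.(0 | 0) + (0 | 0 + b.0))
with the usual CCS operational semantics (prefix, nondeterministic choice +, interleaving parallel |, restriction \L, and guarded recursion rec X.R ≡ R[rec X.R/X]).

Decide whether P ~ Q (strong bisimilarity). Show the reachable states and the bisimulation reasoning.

YES

Reachable graph of P (8 states):
  s0 = a.b.(b.0 | a.0) + b.(0 | 0 + b.0 + b.(0 | 0)) has moves =a=> s1, =b=> s2
  s1 = b.(b.0 | a.0) has moves =b=> s3
  s2 = 0 | 0 + b.0 + b.(0 | 0) has moves =b=> s4, =b=> s5
  s3 = b.0 | a.0 has moves =a=> s6, =b=> s7
  s4 = 0 has moves ·
  s5 = 0 | 0 has moves ·
  s6 = b.0 | 0 has moves =b=> s5
  s7 = 0 | a.0 has moves =a=> s5
Reachable graph of Q (8 states):
  t0 = a.b.(b.0 | a.0) + b.(b.(0 | 0) + (0 | 0 + b.0)) has moves =a=> t1, =b=> t2
  t1 = b.(b.0 | a.0) has moves =b=> t3
  t2 = b.(0 | 0) + (0 | 0 + b.0) has moves =b=> t4, =b=> t5
  t3 = b.0 | a.0 has moves =a=> t6, =b=> t7
  t4 = 0 has moves ·
  t5 = 0 | 0 has moves ·
  t6 = b.0 | 0 has moves =b=> t5
  t7 = 0 | a.0 has moves =a=> t5
Partition-refinement fixed point:
  B0 = {s0, t0}
  B1 = {s2, s6, t2, t6}
  B2 = {s4, s5, t4, t5}
  B3 = {s1, t1}
  B4 = {s3, t3}
  B5 = {s7, t7}
s0 ∈ B0, t0 ∈ B0 → same block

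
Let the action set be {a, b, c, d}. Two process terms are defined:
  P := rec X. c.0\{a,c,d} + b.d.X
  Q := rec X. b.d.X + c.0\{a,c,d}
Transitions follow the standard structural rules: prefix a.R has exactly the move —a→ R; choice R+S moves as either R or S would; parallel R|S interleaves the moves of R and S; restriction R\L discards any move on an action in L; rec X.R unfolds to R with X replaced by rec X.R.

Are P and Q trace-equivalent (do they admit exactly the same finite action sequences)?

YES

Reachable graph of P (3 states):
  s0 = rec X. c.0\{a,c,d} + b.d.X ⊢ —b→ s1, —c→ s2
  s1 = d.(rec X. c.0\{a,c,d} + b.d.X) ⊢ —d→ s0
  s2 = 0\{a,c,d} ⊢ ∅
Reachable graph of Q (3 states):
  t0 = rec X. b.d.X + c.0\{a,c,d} ⊢ —b→ t1, —c→ t2
  t1 = d.(rec X. b.d.X + c.0\{a,c,d}) ⊢ —d→ t0
  t2 = 0\{a,c,d} ⊢ ∅
Coarsest stable partition (strong bisimilarity classes):
  B0 = {s0, t0}
  B1 = {s2, t2}
  B2 = {s1, t1}
s0 ∈ B0, t0 ∈ B0 → same block
Bisimilar ⇒ trace-equivalent.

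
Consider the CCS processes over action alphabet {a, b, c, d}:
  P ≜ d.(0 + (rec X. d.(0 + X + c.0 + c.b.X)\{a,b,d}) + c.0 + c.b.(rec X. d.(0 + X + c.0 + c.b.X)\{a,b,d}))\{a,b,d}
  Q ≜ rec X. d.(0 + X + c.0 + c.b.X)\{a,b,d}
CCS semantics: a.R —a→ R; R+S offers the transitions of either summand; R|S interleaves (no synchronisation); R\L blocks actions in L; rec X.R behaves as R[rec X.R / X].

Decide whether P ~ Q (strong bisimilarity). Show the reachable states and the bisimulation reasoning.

bisimilar

LTS(P): 4 reachable states
  s0 = d.(0 + (rec X. d.(0 + X + c.0 + c.b.X)\{a,b,d}) + c.0 + c.b.(rec X. d.(0 + X + c.0 + c.b.X)\{a,b,d}))\{a,b,d} ⊢ =d=> s1
  s1 = (0 + (rec X. d.(0 + X + c.0 + c.b.X)\{a,b,d}) + c.0 + c.b.(rec X. d.(0 + X + c.0 + c.b.X)\{a,b,d}))\{a,b,d} ⊢ =c=> s2, =c=> s3
  s2 = (b.(rec X. d.(0 + X + c.0 + c.b.X)\{a,b,d}))\{a,b,d} ⊢ ·
  s3 = 0\{a,b,d} ⊢ ·
LTS(Q): 4 reachable states
  t0 = rec X. d.(0 + X + c.0 + c.b.X)\{a,b,d} ⊢ =d=> t1
  t1 = (0 + (rec X. d.(0 + X + c.0 + c.b.X)\{a,b,d}) + c.0 + c.b.(rec X. d.(0 + X + c.0 + c.b.X)\{a,b,d}))\{a,b,d} ⊢ =c=> t2, =c=> t3
  t2 = (b.(rec X. d.(0 + X + c.0 + c.b.X)\{a,b,d}))\{a,b,d} ⊢ ·
  t3 = 0\{a,b,d} ⊢ ·
Bisimilarity quotient blocks:
  B0 = {s0, t0}
  B1 = {s1, t1}
  B2 = {s2, s3, t2, t3}
s0 ∈ B0, t0 ∈ B0 → same block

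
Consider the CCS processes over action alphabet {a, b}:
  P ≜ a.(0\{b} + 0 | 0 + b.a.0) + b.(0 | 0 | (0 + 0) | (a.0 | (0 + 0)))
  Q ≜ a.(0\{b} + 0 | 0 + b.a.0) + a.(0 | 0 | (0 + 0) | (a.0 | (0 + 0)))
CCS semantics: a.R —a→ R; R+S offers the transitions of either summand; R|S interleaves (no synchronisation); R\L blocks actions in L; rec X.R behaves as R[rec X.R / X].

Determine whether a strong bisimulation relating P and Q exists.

NO

Reachable graph of P (6 states):
  m0 = a.(0\{b} + 0 | 0 + b.a.0) + b.(0 | 0 | (0 + 0) | (a.0 | (0 + 0))) ⊢ =a=> m1, =b=> m2
  m1 = 0\{b} + 0 | 0 + b.a.0 ⊢ =b=> m3
  m2 = 0 | 0 | (0 + 0) | (a.0 | (0 + 0)) ⊢ =a=> m4
  m3 = a.0 ⊢ =a=> m5
  m4 = 0 | 0 | (0 + 0) | (0 | (0 + 0)) ⊢ stopped
  m5 = 0 ⊢ stopped
Reachable graph of Q (6 states):
  n0 = a.(0\{b} + 0 | 0 + b.a.0) + a.(0 | 0 | (0 + 0) | (a.0 | (0 + 0))) ⊢ =a=> n1, =a=> n2
  n1 = 0 | 0 | (0 + 0) | (a.0 | (0 + 0)) ⊢ =a=> n3
  n2 = 0\{b} + 0 | 0 + b.a.0 ⊢ =b=> n4
  n3 = 0 | 0 | (0 + 0) | (0 | (0 + 0)) ⊢ stopped
  n4 = a.0 ⊢ =a=> n5
  n5 = 0 ⊢ stopped
Partition-refinement fixed point:
  B0 = {m0}
  B1 = {m2, m3, n1, n4}
  B2 = {m4, m5, n3, n5}
  B3 = {m1, n2}
  B4 = {n0}
m0 ∈ B0, n0 ∈ B4 → different blocks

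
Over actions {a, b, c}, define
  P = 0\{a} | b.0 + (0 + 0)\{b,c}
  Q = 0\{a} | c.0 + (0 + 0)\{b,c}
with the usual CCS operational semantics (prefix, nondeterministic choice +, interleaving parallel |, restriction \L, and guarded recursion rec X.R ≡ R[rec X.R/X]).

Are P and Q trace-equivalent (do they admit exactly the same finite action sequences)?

P's transition system — 2 states:
  m0 = 0\{a} | b.0 + (0 + 0)\{b,c} | --b--▸ m1
  m1 = 0\{a} | 0 | ·
Q's transition system — 2 states:
  n0 = 0\{a} | c.0 + (0 + 0)\{b,c} | --c--▸ n1
  n1 = 0\{a} | 0 | ·
Trace ⟨b⟩ through P, begin at {m0}:
  [1] b ⇒ {m1}
  — P admits the full trace.
Trace ⟨b⟩ through Q, begin at {n0}:
  [1] b ⇒ no successor for Q

trace-distinct — witness ⟨b⟩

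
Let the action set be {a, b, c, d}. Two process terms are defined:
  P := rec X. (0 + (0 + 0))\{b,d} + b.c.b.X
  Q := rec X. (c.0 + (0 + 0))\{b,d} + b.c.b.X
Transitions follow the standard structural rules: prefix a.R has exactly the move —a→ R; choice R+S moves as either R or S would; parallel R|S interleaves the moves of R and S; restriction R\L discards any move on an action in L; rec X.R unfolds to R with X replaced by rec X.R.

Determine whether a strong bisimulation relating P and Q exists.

P's transition system — 3 states:
  m0 = rec X. (0 + (0 + 0))\{b,d} + b.c.b.X has moves -b-> m1
  m1 = c.b.(rec X. (0 + (0 + 0))\{b,d} + b.c.b.X) has moves -c-> m2
  m2 = b.(rec X. (0 + (0 + 0))\{b,d} + b.c.b.X) has moves -b-> m0
Q's transition system — 4 states:
  n0 = rec X. (c.0 + (0 + 0))\{b,d} + b.c.b.X has moves -b-> n1, -c-> n2
  n1 = c.b.(rec X. (c.0 + (0 + 0))\{b,d} + b.c.b.X) has moves -c-> n3
  n2 = 0\{b,d} has moves ∅
  n3 = b.(rec X. (c.0 + (0 + 0))\{b,d} + b.c.b.X) has moves -b-> n0
Coarsest stable partition (strong bisimilarity classes):
  B0 = {m0}
  B1 = {m1}
  B2 = {m2}
  B3 = {n0}
  B4 = {n2}
  B5 = {n1}
  B6 = {n3}
m0 ∈ B0, n0 ∈ B3 → different blocks

NO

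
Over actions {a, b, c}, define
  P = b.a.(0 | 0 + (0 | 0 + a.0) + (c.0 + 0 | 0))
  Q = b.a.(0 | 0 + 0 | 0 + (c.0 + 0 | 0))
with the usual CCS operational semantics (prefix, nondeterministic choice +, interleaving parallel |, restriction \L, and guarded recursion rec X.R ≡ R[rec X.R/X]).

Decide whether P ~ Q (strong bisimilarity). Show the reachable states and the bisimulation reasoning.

P's transition system — 4 states:
  u0 = b.a.(0 | 0 + (0 | 0 + a.0) + (c.0 + 0 | 0)) | —b→ u1
  u1 = a.(0 | 0 + (0 | 0 + a.0) + (c.0 + 0 | 0)) | —a→ u2
  u2 = 0 | 0 + (0 | 0 + a.0) + (c.0 + 0 | 0) | —a→ u3, —c→ u3
  u3 = 0 | ·
Q's transition system — 4 states:
  v0 = b.a.(0 | 0 + 0 | 0 + (c.0 + 0 | 0)) | —b→ v1
  v1 = a.(0 | 0 + 0 | 0 + (c.0 + 0 | 0)) | —a→ v2
  v2 = 0 | 0 + 0 | 0 + (c.0 + 0 | 0) | —c→ v3
  v3 = 0 | ·
Coarsest stable partition (strong bisimilarity classes):
  B0 = {u0}
  B1 = {u1}
  B2 = {u2}
  B3 = {u3, v3}
  B4 = {v0}
  B5 = {v1}
  B6 = {v2}
u0 ∈ B0, v0 ∈ B4 → different blocks

P ≁ Q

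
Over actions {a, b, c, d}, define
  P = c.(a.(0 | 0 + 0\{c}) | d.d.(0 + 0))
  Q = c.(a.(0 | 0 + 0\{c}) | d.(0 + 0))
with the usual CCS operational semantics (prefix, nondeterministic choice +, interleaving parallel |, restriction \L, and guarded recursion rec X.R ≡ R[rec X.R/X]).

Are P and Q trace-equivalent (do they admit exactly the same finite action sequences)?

P's transition system — 7 states:
  m0 = c.(a.(0 | 0 + 0\{c}) | d.d.(0 + 0)) :: —c→ m1
  m1 = a.(0 | 0 + 0\{c}) | d.d.(0 + 0) :: —a→ m2, —d→ m3
  m2 = (0 | 0 + 0\{c}) | d.d.(0 + 0) :: —d→ m4
  m3 = a.(0 | 0 + 0\{c}) | d.(0 + 0) :: —a→ m4, —d→ m5
  m4 = (0 | 0 + 0\{c}) | d.(0 + 0) :: —d→ m6
  m5 = a.(0 | 0 + 0\{c}) | (0 + 0) :: —a→ m6
  m6 = (0 | 0 + 0\{c}) | (0 + 0) :: ·
Q's transition system — 5 states:
  n0 = c.(a.(0 | 0 + 0\{c}) | d.(0 + 0)) :: —c→ n1
  n1 = a.(0 | 0 + 0\{c}) | d.(0 + 0) :: —a→ n2, —d→ n3
  n2 = (0 | 0 + 0\{c}) | d.(0 + 0) :: —d→ n4
  n3 = a.(0 | 0 + 0\{c}) | (0 + 0) :: —a→ n4
  n4 = (0 | 0 + 0\{c}) | (0 + 0) :: ·
Trace ⟨cdd⟩ through P, begin at {m0}:
  step 1 (c): {m1}
  step 2 (d): {m3}
  step 3 (d): {m5}
  ✓ P
Trace ⟨cdd⟩ through Q, begin at {n0}:
  step 1 (c): {n1}
  step 2 (d): {n3}
  step 3 (d): ∅ (Q stuck)

NO — witness ⟨cdd⟩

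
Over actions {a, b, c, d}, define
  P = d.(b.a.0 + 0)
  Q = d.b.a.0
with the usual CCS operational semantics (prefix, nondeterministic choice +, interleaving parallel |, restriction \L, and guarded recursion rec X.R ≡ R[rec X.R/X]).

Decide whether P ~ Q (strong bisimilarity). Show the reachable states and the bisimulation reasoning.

YES

Reachable graph of P (4 states):
  s0 = d.(b.a.0 + 0) → -d-> s1
  s1 = b.a.0 + 0 → -b-> s2
  s2 = a.0 → -a-> s3
  s3 = 0 → (no moves)
Reachable graph of Q (4 states):
  t0 = d.b.a.0 → -d-> t1
  t1 = b.a.0 → -b-> t2
  t2 = a.0 → -a-> t3
  t3 = 0 → (no moves)
Partition-refinement fixed point:
  B0 = {s0, t0}
  B1 = {s1, t1}
  B2 = {s2, t2}
  B3 = {s3, t3}
s0 ∈ B0, t0 ∈ B0 → same block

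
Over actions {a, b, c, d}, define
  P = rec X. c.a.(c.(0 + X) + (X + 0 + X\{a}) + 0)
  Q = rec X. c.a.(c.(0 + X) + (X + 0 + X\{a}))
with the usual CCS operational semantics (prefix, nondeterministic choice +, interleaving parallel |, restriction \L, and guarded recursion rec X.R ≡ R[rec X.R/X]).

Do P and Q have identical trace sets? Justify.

LTS(P): 5 reachable states
  p0 = rec X. c.a.(c.(0 + X) + (X + 0 + X\{a}) + 0) :: --c--▸ p1
  p1 = a.(c.(0 + (rec X. c.a.(c.(0 + X) + (X + 0 + X\{a}) + 0))) + ((rec X. c.a.(c.(0 + X) + (X + 0 + X\{a}) + 0)) + 0 + (rec X. c.a.(c.(0 + X) + (X + 0 + X\{a}) + 0))\{a}) + 0) :: --a--▸ p2
  p2 = c.(0 + (rec X. c.a.(c.(0 + X) + (X + 0 + X\{a}) + 0))) + ((rec X. c.a.(c.(0 + X) + (X + 0 + X\{a}) + 0)) + 0 + (rec X. c.a.(c.(0 + X) + (X + 0 + X\{a}) + 0))\{a}) + 0 :: --c--▸ p1, --c--▸ p3, --c--▸ p4
  p3 = (a.(c.(0 + (rec X. c.a.(c.(0 + X) + (X + 0 + X\{a}) + 0))) + ((rec X. c.a.(c.(0 + X) + (X + 0 + X\{a}) + 0)) + 0 + (rec X. c.a.(c.(0 + X) + (X + 0 + X\{a}) + 0))\{a}) + 0))\{a} :: stopped
  p4 = 0 + (rec X. c.a.(c.(0 + X) + (X + 0 + X\{a}) + 0)) :: --c--▸ p1
LTS(Q): 5 reachable states
  q0 = rec X. c.a.(c.(0 + X) + (X + 0 + X\{a})) :: --c--▸ q1
  q1 = a.(c.(0 + (rec X. c.a.(c.(0 + X) + (X + 0 + X\{a})))) + ((rec X. c.a.(c.(0 + X) + (X + 0 + X\{a}))) + 0 + (rec X. c.a.(c.(0 + X) + (X + 0 + X\{a})))\{a})) :: --a--▸ q2
  q2 = c.(0 + (rec X. c.a.(c.(0 + X) + (X + 0 + X\{a})))) + ((rec X. c.a.(c.(0 + X) + (X + 0 + X\{a}))) + 0 + (rec X. c.a.(c.(0 + X) + (X + 0 + X\{a})))\{a}) :: --c--▸ q1, --c--▸ q3, --c--▸ q4
  q3 = (a.(c.(0 + (rec X. c.a.(c.(0 + X) + (X + 0 + X\{a})))) + ((rec X. c.a.(c.(0 + X) + (X + 0 + X\{a}))) + 0 + (rec X. c.a.(c.(0 + X) + (X + 0 + X\{a})))\{a})))\{a} :: stopped
  q4 = 0 + (rec X. c.a.(c.(0 + X) + (X + 0 + X\{a}))) :: --c--▸ q1
Bisimilarity quotient blocks:
  B0 = {p0, p4, q0, q4}
  B1 = {p1, q1}
  B2 = {p2, q2}
  B3 = {p3, q3}
p0 ∈ B0, q0 ∈ B0 → same block
Bisimilar ⇒ trace-equivalent.

YES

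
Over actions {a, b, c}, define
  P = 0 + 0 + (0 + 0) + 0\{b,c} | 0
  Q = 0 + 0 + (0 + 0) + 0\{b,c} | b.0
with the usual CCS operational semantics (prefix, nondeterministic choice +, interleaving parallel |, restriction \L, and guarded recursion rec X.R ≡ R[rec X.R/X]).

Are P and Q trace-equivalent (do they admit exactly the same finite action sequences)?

NO — witness ⟨b⟩

P's transition system — 1 states:
  s0 = 0 + 0 + (0 + 0) + 0\{b,c} | 0 → ·
Q's transition system — 2 states:
  t0 = 0 + 0 + (0 + 0) + 0\{b,c} | b.0 → ··b··> t1
  t1 = 0\{b,c} | 0 → ·
Executing b from Q (initial set {t0}):
  after b @ step 1: {t1}
  ✓ Q
Executing b from P (initial set {s0}):
  after b @ step 1: no successor for P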